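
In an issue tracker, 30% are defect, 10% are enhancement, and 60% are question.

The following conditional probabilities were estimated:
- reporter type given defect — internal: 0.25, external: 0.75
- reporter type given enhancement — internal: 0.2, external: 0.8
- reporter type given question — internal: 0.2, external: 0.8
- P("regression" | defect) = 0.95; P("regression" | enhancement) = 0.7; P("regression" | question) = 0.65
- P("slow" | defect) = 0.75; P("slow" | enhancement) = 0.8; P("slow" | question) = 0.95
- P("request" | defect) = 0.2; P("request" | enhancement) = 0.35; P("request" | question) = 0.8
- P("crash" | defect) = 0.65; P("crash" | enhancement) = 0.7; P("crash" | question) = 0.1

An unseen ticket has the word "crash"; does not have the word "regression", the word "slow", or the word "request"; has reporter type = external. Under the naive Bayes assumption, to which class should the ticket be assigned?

enhancement

defect: 0.3 × 0.75 × (1−0.95) × (1−0.75) × (1−0.2) × 0.65 = 0.0014625
enhancement: 0.1 × 0.8 × (1−0.7) × (1−0.8) × (1−0.35) × 0.7 = 0.002184
question: 0.6 × 0.8 × (1−0.65) × (1−0.95) × (1−0.8) × 0.1 = 0.000168
Highest score → enhancement.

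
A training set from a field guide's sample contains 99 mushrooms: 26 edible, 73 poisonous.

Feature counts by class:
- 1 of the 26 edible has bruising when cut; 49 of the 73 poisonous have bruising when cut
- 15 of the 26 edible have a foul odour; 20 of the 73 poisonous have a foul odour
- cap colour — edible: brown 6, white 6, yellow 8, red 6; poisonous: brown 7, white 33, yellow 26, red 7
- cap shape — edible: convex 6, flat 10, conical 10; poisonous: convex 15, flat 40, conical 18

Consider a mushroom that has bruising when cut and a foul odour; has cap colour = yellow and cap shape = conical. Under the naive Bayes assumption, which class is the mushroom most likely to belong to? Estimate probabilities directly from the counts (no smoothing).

poisonous

edible: (26/99) × (1/26) × (15/26) × (8/26) × (10/26) ≈ 0.000689646
poisonous: (73/99) × (49/73) × (20/73) × (26/73) × (18/73) ≈ 0.0119088
Highest score → poisonous.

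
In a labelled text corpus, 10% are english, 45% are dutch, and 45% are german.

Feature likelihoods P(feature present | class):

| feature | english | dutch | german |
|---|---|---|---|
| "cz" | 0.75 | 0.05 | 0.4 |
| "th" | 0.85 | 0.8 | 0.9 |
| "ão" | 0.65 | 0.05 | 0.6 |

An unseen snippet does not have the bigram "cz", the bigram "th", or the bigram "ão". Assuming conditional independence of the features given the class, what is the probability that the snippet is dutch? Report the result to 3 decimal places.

0.870

english: 0.1 × (1−0.75) × (1−0.85) × (1−0.65) = 0.0013125
dutch: 0.45 × (1−0.05) × (1−0.8) × (1−0.05) = 0.081225
german: 0.45 × (1−0.4) × (1−0.9) × (1−0.6) = 0.0108
P(dutch | x) = 0.081225 / 0.0933375 ≈ 0.870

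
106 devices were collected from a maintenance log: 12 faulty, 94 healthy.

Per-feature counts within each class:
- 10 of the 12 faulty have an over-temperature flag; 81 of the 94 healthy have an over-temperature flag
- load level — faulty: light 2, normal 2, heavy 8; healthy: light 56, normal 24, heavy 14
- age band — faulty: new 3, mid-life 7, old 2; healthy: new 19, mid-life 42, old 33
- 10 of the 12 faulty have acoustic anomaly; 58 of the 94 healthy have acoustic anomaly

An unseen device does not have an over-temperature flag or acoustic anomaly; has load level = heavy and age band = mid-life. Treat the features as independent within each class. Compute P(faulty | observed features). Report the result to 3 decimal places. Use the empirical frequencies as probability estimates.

0.281

faulty: (12/106) × (2/12) × (8/12) × (7/12) × (2/12) ≈ 0.00122292
healthy: (94/106) × (13/94) × (14/94) × (42/94) × (36/94) ≈ 0.0031256
P(faulty | x) = 0.00122292 / 0.00434852 ≈ 0.281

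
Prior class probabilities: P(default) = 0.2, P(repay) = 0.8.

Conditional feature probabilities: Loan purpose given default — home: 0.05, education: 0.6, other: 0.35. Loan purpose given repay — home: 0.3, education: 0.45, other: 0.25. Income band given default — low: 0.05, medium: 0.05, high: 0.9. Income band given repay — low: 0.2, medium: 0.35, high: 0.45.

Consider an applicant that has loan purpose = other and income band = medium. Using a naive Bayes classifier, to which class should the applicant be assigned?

default: 0.2 × 0.35 × 0.05 = 0.0035
repay: 0.8 × 0.25 × 0.35 = 0.07
Highest score → repay.

repay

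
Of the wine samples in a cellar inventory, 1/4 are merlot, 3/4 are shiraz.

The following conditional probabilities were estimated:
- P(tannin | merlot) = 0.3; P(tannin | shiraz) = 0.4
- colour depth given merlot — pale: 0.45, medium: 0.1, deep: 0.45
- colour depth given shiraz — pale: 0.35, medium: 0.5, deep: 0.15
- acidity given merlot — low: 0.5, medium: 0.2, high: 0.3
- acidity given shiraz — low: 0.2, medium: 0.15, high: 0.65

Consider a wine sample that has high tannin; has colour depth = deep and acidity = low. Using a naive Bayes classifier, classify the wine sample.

merlot

merlot: 0.25 × 0.3 × 0.45 × 0.5 = 0.016875
shiraz: 0.75 × 0.4 × 0.15 × 0.2 = 0.009
Highest score → merlot.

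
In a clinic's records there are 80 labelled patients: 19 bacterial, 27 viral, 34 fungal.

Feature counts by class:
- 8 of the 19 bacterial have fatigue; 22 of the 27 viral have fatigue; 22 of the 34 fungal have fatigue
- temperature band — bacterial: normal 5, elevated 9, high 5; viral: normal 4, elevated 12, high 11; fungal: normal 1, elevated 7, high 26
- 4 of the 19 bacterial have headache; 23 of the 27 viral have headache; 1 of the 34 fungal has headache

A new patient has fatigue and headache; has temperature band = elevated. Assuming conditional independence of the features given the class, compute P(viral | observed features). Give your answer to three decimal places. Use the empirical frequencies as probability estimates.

0.899

bacterial: (19/80) × (8/19) × (9/19) × (4/19) ≈ 0.0099723
viral: (27/80) × (22/27) × (12/27) × (23/27) ≈ 0.104115
fungal: (34/80) × (22/34) × (7/34) × (1/34) ≈ 0.00166522
P(viral | x) = 0.104115 / 0.11575252 ≈ 0.899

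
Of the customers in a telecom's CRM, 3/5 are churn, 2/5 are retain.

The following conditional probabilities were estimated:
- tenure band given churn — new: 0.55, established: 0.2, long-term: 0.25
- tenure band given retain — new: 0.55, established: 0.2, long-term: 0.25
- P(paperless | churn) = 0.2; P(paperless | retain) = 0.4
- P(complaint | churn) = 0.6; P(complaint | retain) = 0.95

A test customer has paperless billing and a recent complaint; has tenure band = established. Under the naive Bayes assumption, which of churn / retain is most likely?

retain

churn: 0.6 × 0.2 × 0.2 × 0.6 = 0.0144
retain: 0.4 × 0.2 × 0.4 × 0.95 = 0.0304
Highest score → retain.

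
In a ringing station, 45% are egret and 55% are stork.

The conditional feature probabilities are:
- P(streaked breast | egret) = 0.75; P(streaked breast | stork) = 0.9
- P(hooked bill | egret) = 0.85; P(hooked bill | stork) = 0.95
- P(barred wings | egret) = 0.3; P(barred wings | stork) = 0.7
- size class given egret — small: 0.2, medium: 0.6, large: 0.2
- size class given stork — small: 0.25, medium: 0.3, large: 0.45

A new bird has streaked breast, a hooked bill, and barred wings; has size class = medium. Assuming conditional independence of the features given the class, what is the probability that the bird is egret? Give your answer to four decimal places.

0.3434

egret: 0.45 × 0.75 × 0.85 × 0.3 × 0.6 = 0.0516375
stork: 0.55 × 0.9 × 0.95 × 0.7 × 0.3 = 0.0987525
P(egret | x) = 0.0516375 / 0.15039 ≈ 0.3434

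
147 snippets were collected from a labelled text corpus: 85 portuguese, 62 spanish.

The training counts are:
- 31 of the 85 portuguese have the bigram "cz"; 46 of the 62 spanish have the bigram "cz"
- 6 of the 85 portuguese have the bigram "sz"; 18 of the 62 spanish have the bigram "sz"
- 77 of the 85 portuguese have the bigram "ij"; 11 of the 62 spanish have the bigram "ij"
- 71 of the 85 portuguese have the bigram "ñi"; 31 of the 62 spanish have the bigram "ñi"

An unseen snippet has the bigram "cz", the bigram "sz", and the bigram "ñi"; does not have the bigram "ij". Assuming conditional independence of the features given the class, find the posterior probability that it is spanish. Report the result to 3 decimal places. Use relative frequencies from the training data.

portuguese: (85/147) × (31/85) × (6/85) × (8/85) × (71/85) ≈ 0.00117027
spanish: (62/147) × (46/62) × (18/62) × (51/62) × (31/62) ≈ 0.0373654
P(spanish | x) = 0.0373654 / 0.03853567 ≈ 0.970

0.970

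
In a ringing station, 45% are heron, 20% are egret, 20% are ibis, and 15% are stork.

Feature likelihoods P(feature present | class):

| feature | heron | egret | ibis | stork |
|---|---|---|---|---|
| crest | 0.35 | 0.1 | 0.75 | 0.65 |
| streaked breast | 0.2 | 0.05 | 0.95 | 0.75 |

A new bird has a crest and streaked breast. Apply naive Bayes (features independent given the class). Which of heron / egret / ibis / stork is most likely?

heron: 0.45 × 0.35 × 0.2 = 0.0315
egret: 0.2 × 0.1 × 0.05 = 0.001
ibis: 0.2 × 0.75 × 0.95 = 0.1425
stork: 0.15 × 0.65 × 0.75 = 0.073125
Highest score → ibis.

ibis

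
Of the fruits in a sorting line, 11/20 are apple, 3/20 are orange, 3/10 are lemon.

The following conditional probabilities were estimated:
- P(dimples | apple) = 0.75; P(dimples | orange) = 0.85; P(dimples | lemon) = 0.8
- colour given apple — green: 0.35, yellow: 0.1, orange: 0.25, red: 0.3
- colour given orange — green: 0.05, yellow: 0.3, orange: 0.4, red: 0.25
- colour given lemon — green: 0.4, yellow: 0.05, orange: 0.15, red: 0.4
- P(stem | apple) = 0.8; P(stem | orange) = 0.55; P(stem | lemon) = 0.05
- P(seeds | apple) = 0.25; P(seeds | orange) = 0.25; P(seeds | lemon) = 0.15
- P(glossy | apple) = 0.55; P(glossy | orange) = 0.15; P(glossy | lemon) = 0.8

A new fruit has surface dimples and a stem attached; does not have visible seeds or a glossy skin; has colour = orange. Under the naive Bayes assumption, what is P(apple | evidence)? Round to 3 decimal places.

apple: 0.55 × 0.75 × 0.25 × 0.8 × (1−0.25) × (1−0.55) = 0.02784375
orange: 0.15 × 0.85 × 0.4 × 0.55 × (1−0.25) × (1−0.15) = 0.017881875
lemon: 0.3 × 0.8 × 0.15 × 0.05 × (1−0.15) × (1−0.8) = 0.000306
P(apple | x) = 0.02784375 / 0.046031625 ≈ 0.605

0.605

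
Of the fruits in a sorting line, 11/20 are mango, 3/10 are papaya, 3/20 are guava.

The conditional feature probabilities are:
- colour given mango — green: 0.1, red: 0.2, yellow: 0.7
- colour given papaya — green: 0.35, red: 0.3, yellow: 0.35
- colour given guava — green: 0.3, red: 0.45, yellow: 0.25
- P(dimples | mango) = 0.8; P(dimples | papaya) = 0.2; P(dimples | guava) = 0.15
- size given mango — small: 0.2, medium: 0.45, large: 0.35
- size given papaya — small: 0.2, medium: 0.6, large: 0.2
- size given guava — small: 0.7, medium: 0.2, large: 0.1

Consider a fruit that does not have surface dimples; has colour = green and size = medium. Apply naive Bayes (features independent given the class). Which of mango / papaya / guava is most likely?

mango: 0.55 × 0.1 × (1−0.8) × 0.45 = 0.00495
papaya: 0.3 × 0.35 × (1−0.2) × 0.6 = 0.0504
guava: 0.15 × 0.3 × (1−0.15) × 0.2 = 0.00765
Highest score → papaya.

papaya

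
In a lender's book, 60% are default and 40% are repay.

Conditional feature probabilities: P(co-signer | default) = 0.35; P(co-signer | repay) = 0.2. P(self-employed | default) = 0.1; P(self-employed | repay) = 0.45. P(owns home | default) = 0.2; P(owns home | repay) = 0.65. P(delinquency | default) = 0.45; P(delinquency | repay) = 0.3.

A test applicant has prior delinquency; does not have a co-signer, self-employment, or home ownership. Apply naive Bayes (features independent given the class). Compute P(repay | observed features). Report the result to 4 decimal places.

default: 0.6 × (1−0.35) × (1−0.1) × (1−0.2) × 0.45 = 0.12636
repay: 0.4 × (1−0.2) × (1−0.45) × (1−0.65) × 0.3 = 0.01848
P(repay | x) = 0.01848 / 0.14484 ≈ 0.1276

0.1276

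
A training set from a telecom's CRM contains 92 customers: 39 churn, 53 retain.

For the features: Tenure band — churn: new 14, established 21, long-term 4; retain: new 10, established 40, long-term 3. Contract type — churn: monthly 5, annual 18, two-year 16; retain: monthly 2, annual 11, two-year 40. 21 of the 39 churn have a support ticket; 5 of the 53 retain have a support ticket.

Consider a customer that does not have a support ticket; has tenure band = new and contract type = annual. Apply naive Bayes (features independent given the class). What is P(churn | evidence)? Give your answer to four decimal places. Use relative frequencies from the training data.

churn: (39/92) × (14/39) × (18/39) × (18/39) ≈ 0.0324157
retain: (53/92) × (10/53) × (11/53) × (48/53) ≈ 0.0204312
P(churn | x) = 0.0324157 / 0.0528469 ≈ 0.6134

0.6134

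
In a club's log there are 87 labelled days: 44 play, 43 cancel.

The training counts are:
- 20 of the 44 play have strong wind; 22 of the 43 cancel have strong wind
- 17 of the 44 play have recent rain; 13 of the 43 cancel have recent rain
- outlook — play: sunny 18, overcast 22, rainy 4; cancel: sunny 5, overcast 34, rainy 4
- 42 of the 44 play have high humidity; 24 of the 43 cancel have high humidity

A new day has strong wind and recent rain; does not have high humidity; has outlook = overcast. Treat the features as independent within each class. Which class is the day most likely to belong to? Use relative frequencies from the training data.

cancel

play: (44/87) × (20/44) × (17/44) × (22/44) × (2/44) ≈ 0.00201862
cancel: (43/87) × (22/43) × (13/43) × (34/43) × (19/43) ≈ 0.02671
Highest score → cancel.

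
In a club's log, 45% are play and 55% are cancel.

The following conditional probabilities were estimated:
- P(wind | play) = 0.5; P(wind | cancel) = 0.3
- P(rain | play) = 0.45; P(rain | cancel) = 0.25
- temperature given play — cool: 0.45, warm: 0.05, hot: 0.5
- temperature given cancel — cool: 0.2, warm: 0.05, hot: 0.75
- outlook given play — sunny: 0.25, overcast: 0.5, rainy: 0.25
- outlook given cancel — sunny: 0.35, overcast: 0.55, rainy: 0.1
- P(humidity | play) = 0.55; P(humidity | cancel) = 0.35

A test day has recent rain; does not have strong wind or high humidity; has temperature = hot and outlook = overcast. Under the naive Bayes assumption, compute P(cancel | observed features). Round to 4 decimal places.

play: 0.45 × (1−0.5) × 0.45 × 0.5 × 0.5 × (1−0.55) = 0.011390625
cancel: 0.55 × (1−0.3) × 0.25 × 0.75 × 0.55 × (1−0.35) = 0.02580703125
P(cancel | x) = 0.02580703125 / 0.03719765625 ≈ 0.6938

0.6938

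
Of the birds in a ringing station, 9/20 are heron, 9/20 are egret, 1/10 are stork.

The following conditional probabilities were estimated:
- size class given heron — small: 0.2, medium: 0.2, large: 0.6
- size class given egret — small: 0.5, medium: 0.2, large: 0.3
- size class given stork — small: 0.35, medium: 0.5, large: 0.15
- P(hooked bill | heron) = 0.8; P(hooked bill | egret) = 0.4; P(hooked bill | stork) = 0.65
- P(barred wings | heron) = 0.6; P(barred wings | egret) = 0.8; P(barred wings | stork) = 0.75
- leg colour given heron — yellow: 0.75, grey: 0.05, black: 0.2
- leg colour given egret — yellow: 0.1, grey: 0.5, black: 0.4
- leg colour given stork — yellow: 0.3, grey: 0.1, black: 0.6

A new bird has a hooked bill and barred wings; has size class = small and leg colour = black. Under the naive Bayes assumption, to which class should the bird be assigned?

heron: 0.45 × 0.2 × 0.8 × 0.6 × 0.2 = 0.00864
egret: 0.45 × 0.5 × 0.4 × 0.8 × 0.4 = 0.0288
stork: 0.1 × 0.35 × 0.65 × 0.75 × 0.6 = 0.0102375
Highest score → egret.

egret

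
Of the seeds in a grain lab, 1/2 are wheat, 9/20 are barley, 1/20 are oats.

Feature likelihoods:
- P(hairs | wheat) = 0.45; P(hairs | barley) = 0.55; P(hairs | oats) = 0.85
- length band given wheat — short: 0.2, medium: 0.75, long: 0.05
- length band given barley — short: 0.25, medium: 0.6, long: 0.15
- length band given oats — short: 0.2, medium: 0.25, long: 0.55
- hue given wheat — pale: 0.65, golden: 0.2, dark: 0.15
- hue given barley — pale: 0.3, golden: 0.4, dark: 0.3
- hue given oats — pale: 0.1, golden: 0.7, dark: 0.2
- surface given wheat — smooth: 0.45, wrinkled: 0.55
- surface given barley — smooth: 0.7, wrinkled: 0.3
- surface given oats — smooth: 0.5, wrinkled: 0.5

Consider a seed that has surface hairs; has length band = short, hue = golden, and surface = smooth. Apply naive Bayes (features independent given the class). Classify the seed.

wheat: 0.5 × 0.45 × 0.2 × 0.2 × 0.45 = 0.00405
barley: 0.45 × 0.55 × 0.25 × 0.4 × 0.7 = 0.017325
oats: 0.05 × 0.85 × 0.2 × 0.7 × 0.5 = 0.002975
Highest score → barley.

barley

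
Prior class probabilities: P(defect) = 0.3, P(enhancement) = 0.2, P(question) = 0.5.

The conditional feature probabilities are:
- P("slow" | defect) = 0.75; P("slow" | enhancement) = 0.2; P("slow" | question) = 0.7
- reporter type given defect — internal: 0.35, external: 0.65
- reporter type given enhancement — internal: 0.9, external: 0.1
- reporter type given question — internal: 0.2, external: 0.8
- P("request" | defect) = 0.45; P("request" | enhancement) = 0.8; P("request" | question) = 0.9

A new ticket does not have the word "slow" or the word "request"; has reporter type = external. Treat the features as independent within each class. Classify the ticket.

defect

defect: 0.3 × (1−0.75) × 0.65 × (1−0.45) = 0.0268125
enhancement: 0.2 × (1−0.2) × 0.1 × (1−0.8) = 0.0032
question: 0.5 × (1−0.7) × 0.8 × (1−0.9) = 0.012
Highest score → defect.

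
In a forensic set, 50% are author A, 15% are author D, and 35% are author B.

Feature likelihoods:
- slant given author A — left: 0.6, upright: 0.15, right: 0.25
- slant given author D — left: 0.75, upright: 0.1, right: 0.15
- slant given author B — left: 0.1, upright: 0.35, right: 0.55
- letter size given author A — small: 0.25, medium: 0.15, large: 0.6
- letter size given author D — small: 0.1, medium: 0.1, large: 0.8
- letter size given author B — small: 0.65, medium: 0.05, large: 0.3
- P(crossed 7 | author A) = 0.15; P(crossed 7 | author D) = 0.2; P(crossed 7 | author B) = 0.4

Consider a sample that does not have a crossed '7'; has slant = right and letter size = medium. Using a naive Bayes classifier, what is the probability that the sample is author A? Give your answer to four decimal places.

author A: 0.5 × 0.25 × 0.15 × (1−0.15) = 0.0159375
author D: 0.15 × 0.15 × 0.1 × (1−0.2) = 0.0018
author B: 0.35 × 0.55 × 0.05 × (1−0.4) = 0.005775
P(author A | x) = 0.0159375 / 0.0235125 ≈ 0.6778

0.6778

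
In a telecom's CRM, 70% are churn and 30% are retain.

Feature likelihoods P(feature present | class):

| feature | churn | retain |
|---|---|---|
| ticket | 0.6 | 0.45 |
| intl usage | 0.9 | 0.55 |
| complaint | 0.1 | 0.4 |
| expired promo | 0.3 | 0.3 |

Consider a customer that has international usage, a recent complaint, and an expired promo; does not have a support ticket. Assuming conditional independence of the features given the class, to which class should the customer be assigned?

churn: 0.7 × (1−0.6) × 0.9 × 0.1 × 0.3 = 0.00756
retain: 0.3 × (1−0.45) × 0.55 × 0.4 × 0.3 = 0.01089
Highest score → retain.

retain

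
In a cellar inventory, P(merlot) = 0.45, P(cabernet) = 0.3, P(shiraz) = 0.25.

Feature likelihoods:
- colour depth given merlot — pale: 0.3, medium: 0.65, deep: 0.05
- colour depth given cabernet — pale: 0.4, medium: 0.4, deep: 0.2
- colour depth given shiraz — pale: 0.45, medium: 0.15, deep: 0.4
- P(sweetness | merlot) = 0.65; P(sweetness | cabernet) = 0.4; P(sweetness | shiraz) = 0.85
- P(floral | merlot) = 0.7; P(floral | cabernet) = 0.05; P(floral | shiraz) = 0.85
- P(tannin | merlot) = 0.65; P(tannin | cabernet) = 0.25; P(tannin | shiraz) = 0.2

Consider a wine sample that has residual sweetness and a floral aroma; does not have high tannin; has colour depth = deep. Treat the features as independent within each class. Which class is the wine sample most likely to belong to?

merlot: 0.45 × 0.05 × 0.65 × 0.7 × (1−0.65) = 0.003583125
cabernet: 0.3 × 0.2 × 0.4 × 0.05 × (1−0.25) = 0.0009
shiraz: 0.25 × 0.4 × 0.85 × 0.85 × (1−0.2) = 0.0578
Highest score → shiraz.

shiraz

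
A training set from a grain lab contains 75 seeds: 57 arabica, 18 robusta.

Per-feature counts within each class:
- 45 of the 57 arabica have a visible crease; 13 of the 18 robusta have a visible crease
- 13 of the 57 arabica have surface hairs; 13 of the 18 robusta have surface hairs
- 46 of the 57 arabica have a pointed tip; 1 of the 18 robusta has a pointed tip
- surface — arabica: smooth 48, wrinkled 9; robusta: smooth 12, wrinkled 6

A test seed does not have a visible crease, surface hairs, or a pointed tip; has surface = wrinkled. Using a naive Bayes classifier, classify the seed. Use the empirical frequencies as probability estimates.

robusta

arabica: (57/75) × (12/57) × (44/57) × (11/57) × (9/57) ≈ 0.00376343
robusta: (18/75) × (5/18) × (5/18) × (17/18) × (6/18) ≈ 0.0058299
Highest score → robusta.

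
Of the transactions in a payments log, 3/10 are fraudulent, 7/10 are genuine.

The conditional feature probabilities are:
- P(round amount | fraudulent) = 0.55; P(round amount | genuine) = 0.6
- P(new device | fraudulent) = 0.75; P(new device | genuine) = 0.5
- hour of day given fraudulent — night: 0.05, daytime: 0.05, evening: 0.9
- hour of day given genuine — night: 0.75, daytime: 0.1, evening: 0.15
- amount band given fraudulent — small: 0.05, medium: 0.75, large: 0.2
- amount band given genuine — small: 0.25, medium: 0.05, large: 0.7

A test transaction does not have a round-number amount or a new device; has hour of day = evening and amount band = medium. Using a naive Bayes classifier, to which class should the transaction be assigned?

fraudulent: 0.3 × (1−0.55) × (1−0.75) × 0.9 × 0.75 = 0.02278125
genuine: 0.7 × (1−0.6) × (1−0.5) × 0.15 × 0.05 = 0.00105
Highest score → fraudulent.

fraudulent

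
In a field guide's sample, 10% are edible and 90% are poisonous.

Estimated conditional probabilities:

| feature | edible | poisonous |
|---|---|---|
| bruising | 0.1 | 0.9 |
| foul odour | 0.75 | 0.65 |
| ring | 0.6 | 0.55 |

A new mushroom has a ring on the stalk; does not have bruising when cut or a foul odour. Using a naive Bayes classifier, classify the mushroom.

edible: 0.1 × (1−0.1) × (1−0.75) × 0.6 = 0.0135
poisonous: 0.9 × (1−0.9) × (1−0.65) × 0.55 = 0.017325
Highest score → poisonous.

poisonous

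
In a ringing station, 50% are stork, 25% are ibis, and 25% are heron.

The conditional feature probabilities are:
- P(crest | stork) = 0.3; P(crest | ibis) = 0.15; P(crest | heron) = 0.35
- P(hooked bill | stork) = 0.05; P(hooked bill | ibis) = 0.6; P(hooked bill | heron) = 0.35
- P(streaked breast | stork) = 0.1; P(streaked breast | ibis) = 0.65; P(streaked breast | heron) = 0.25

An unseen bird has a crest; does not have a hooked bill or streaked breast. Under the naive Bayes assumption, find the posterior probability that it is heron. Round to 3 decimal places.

stork: 0.5 × 0.3 × (1−0.05) × (1−0.1) = 0.12825
ibis: 0.25 × 0.15 × (1−0.6) × (1−0.65) = 0.00525
heron: 0.25 × 0.35 × (1−0.35) × (1−0.25) = 0.04265625
P(heron | x) = 0.04265625 / 0.17615625 ≈ 0.242

0.242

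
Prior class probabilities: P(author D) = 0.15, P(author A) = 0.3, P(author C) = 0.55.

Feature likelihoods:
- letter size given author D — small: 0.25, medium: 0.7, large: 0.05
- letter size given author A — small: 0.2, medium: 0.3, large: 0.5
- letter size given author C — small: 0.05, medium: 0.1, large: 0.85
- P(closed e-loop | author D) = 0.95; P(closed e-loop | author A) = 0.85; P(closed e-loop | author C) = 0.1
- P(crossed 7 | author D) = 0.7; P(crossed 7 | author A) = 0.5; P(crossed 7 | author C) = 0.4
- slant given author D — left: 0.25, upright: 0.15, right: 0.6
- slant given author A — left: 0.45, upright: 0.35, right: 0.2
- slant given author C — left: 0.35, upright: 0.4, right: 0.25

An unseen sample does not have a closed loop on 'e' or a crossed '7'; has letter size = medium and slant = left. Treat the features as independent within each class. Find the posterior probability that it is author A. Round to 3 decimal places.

author D: 0.15 × 0.7 × (1−0.95) × (1−0.7) × 0.25 = 0.00039375
author A: 0.3 × 0.3 × (1−0.85) × (1−0.5) × 0.45 = 0.0030375
author C: 0.55 × 0.1 × (1−0.1) × (1−0.4) × 0.35 = 0.010395
P(author A | x) = 0.0030375 / 0.01382625 ≈ 0.220

0.220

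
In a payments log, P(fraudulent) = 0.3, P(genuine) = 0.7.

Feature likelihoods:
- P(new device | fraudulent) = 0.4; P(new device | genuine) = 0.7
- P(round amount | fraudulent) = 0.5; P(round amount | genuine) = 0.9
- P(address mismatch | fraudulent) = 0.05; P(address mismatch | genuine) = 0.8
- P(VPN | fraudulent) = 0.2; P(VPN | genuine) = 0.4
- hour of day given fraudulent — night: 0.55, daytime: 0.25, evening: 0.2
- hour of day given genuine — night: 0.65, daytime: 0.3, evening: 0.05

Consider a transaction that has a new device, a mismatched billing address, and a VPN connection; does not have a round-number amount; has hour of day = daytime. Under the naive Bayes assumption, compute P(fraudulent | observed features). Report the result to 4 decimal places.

0.0309

fraudulent: 0.3 × 0.4 × (1−0.5) × 0.05 × 0.2 × 0.25 = 0.00015
genuine: 0.7 × 0.7 × (1−0.9) × 0.8 × 0.4 × 0.3 = 0.004704
P(fraudulent | x) = 0.00015 / 0.004854 ≈ 0.0309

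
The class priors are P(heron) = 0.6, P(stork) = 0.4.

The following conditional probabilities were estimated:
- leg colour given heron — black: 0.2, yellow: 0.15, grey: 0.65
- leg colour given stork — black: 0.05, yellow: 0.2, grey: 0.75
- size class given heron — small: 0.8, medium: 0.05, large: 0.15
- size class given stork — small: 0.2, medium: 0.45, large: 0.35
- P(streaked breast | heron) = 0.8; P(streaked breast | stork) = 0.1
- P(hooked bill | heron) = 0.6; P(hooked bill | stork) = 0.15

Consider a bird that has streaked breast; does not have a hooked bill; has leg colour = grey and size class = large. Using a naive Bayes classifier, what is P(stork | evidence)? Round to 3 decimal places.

0.323

heron: 0.6 × 0.65 × 0.15 × 0.8 × (1−0.6) = 0.01872
stork: 0.4 × 0.75 × 0.35 × 0.1 × (1−0.15) = 0.008925
P(stork | x) = 0.008925 / 0.027645 ≈ 0.323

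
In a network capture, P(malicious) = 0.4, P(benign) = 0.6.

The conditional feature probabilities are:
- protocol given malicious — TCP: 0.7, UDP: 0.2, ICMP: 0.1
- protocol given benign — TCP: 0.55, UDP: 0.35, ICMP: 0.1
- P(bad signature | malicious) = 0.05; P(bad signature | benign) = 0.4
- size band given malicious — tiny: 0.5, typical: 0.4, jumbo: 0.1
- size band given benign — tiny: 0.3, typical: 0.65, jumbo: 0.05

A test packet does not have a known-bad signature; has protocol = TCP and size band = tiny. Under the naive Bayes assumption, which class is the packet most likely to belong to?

malicious

malicious: 0.4 × 0.7 × (1−0.05) × 0.5 = 0.133
benign: 0.6 × 0.55 × (1−0.4) × 0.3 = 0.0594
Highest score → malicious.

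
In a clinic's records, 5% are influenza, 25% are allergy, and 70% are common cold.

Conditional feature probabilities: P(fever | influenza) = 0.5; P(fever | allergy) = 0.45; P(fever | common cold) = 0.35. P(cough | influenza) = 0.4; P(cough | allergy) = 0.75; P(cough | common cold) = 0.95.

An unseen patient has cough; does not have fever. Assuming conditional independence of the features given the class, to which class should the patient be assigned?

influenza: 0.05 × (1−0.5) × 0.4 = 0.01
allergy: 0.25 × (1−0.45) × 0.75 = 0.103125
common cold: 0.7 × (1−0.35) × 0.95 = 0.43225
Highest score → common cold.

common cold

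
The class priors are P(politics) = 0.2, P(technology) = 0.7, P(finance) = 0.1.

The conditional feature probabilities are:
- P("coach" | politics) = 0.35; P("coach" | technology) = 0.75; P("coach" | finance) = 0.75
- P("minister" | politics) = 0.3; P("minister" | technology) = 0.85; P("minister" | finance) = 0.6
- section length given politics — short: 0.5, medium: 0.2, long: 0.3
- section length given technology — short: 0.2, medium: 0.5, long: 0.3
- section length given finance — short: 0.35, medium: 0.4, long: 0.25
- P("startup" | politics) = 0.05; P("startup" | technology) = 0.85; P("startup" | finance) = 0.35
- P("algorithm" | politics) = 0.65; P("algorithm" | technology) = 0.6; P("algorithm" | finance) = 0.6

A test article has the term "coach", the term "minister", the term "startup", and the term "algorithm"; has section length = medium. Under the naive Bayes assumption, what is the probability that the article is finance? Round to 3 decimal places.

politics: 0.2 × 0.35 × 0.3 × 0.2 × 0.05 × 0.65 = 0.0001365
technology: 0.7 × 0.75 × 0.85 × 0.5 × 0.85 × 0.6 = 0.11379375
finance: 0.1 × 0.75 × 0.6 × 0.4 × 0.35 × 0.6 = 0.00378
P(finance | x) = 0.00378 / 0.11771025 ≈ 0.032

0.032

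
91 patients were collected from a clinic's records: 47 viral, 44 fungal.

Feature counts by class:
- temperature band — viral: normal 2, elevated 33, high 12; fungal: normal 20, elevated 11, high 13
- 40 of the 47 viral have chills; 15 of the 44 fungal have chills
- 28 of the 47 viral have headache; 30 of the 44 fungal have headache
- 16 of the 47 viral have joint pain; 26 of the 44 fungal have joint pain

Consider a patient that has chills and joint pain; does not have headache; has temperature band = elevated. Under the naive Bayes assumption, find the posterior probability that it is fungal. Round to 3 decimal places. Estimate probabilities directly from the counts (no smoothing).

viral: (47/91) × (33/47) × (40/47) × (19/47) × (16/47) ≈ 0.042473
fungal: (44/91) × (11/44) × (15/44) × (14/44) × (26/44) ≈ 0.00774793
P(fungal | x) = 0.00774793 / 0.05022093 ≈ 0.154

0.154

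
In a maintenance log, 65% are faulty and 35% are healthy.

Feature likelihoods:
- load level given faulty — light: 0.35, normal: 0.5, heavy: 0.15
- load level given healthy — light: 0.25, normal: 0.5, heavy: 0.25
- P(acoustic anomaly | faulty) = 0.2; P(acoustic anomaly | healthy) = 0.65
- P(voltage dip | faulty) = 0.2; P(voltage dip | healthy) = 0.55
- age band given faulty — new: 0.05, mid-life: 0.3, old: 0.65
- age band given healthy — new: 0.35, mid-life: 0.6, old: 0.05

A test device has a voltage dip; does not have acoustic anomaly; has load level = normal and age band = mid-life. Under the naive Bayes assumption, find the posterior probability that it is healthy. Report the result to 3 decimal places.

0.564

faulty: 0.65 × 0.5 × (1−0.2) × 0.2 × 0.3 = 0.0156
healthy: 0.35 × 0.5 × (1−0.65) × 0.55 × 0.6 = 0.0202125
P(healthy | x) = 0.0202125 / 0.0358125 ≈ 0.564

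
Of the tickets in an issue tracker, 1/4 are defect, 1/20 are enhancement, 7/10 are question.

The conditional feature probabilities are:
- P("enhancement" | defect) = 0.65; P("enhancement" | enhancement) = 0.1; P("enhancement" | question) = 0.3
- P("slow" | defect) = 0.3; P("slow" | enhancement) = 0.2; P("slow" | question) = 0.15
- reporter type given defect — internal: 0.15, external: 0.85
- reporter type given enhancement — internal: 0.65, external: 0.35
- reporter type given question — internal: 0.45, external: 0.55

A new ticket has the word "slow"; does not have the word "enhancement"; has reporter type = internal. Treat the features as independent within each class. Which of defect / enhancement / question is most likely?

question

defect: 0.25 × (1−0.65) × 0.3 × 0.15 = 0.0039375
enhancement: 0.05 × (1−0.1) × 0.2 × 0.65 = 0.00585
question: 0.7 × (1−0.3) × 0.15 × 0.45 = 0.033075
Highest score → question.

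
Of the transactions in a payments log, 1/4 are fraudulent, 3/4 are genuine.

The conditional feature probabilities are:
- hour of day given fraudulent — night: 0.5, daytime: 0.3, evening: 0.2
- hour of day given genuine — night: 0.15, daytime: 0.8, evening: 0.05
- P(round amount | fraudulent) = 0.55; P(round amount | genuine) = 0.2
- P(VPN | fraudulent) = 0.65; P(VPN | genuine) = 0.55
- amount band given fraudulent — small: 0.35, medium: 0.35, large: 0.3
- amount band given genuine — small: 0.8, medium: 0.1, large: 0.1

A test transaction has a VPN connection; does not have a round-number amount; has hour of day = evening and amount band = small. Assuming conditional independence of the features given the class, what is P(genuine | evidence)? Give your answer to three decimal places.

0.721

fraudulent: 0.25 × 0.2 × (1−0.55) × 0.65 × 0.35 = 0.00511875
genuine: 0.75 × 0.05 × (1−0.2) × 0.55 × 0.8 = 0.0132
P(genuine | x) = 0.0132 / 0.01831875 ≈ 0.721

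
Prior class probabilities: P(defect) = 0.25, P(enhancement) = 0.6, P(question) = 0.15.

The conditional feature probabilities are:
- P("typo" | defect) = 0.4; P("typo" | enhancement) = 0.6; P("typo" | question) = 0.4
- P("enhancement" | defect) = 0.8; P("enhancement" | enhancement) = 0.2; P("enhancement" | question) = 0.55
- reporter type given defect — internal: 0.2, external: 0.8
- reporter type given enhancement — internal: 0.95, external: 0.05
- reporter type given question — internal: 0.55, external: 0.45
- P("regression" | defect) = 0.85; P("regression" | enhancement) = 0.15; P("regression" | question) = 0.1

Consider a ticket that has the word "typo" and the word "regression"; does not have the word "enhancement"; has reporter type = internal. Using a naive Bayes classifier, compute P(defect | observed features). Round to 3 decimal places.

0.074

defect: 0.25 × 0.4 × (1−0.8) × 0.2 × 0.85 = 0.0034
enhancement: 0.6 × 0.6 × (1−0.2) × 0.95 × 0.15 = 0.04104
question: 0.15 × 0.4 × (1−0.55) × 0.55 × 0.1 = 0.001485
P(defect | x) = 0.0034 / 0.045925 ≈ 0.074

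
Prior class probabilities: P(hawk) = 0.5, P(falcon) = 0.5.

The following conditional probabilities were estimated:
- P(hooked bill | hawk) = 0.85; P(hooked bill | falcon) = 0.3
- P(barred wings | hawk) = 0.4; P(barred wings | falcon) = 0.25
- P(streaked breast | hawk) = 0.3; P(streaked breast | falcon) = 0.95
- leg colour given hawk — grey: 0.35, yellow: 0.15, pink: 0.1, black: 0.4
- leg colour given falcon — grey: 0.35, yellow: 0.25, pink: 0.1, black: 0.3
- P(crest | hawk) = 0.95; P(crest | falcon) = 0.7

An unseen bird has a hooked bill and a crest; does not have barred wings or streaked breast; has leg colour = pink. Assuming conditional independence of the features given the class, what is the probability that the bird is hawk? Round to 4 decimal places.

0.9773

hawk: 0.5 × 0.85 × (1−0.4) × (1−0.3) × 0.1 × 0.95 = 0.0169575
falcon: 0.5 × 0.3 × (1−0.25) × (1−0.95) × 0.1 × 0.7 = 0.00039375
P(hawk | x) = 0.0169575 / 0.01735125 ≈ 0.9773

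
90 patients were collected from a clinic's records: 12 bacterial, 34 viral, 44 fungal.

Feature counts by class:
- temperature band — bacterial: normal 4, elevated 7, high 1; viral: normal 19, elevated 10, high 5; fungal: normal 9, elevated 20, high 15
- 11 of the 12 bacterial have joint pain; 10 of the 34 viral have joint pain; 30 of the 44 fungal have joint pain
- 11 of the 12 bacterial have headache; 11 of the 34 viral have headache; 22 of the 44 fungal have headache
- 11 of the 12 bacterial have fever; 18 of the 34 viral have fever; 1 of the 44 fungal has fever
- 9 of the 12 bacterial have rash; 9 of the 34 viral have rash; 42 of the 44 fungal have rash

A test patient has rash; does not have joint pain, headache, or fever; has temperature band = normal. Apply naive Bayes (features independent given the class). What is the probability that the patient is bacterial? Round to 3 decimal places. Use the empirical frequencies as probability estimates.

bacterial: (12/90) × (4/12) × (1/12) × (1/12) × (1/12) × (9/12) ≈ 0.0000192901
viral: (34/90) × (19/34) × (24/34) × (23/34) × (16/34) × (9/34) ≈ 0.0125573
fungal: (44/90) × (9/44) × (14/44) × (22/44) × (43/44) × (42/44) ≈ 0.0148408
P(bacterial | x) = 0.0000192901 / 0.0274173901 ≈ 0.001

0.001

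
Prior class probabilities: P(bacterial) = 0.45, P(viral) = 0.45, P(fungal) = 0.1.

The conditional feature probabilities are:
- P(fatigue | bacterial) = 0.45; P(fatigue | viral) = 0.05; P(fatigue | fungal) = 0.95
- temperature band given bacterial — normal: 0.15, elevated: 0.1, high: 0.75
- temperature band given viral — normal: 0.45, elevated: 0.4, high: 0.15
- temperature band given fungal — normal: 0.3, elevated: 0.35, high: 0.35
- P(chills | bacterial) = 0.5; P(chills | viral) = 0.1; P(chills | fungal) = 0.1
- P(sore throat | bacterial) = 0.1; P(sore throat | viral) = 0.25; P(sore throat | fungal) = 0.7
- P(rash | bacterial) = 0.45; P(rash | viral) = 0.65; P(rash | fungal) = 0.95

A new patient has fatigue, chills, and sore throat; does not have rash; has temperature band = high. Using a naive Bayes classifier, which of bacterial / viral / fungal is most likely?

bacterial: 0.45 × 0.45 × 0.75 × 0.5 × 0.1 × (1−0.45) = 0.0041765625
viral: 0.45 × 0.05 × 0.15 × 0.1 × 0.25 × (1−0.65) = 0.00002953125
fungal: 0.1 × 0.95 × 0.35 × 0.1 × 0.7 × (1−0.95) = 0.000116375
Highest score → bacterial.

bacterial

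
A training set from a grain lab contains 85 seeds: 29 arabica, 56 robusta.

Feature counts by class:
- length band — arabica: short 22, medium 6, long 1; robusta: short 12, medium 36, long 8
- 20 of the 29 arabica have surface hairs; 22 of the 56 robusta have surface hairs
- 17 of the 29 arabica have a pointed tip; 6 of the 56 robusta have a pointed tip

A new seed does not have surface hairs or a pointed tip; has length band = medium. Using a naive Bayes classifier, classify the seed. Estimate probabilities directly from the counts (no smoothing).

arabica: (29/85) × (6/29) × (9/29) × (12/29) ≈ 0.00906484
robusta: (56/85) × (36/56) × (34/56) × (50/56) ≈ 0.229592
Highest score → robusta.

robusta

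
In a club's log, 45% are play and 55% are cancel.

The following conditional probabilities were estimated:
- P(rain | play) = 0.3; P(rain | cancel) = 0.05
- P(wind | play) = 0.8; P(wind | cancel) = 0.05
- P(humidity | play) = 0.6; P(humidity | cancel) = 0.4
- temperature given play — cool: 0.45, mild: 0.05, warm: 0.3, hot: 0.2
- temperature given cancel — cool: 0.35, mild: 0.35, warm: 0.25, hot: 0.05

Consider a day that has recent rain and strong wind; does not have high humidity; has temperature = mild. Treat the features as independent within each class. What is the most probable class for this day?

play: 0.45 × 0.3 × 0.8 × (1−0.6) × 0.05 = 0.00216
cancel: 0.55 × 0.05 × 0.05 × (1−0.4) × 0.35 = 0.00028875
Highest score → play.

play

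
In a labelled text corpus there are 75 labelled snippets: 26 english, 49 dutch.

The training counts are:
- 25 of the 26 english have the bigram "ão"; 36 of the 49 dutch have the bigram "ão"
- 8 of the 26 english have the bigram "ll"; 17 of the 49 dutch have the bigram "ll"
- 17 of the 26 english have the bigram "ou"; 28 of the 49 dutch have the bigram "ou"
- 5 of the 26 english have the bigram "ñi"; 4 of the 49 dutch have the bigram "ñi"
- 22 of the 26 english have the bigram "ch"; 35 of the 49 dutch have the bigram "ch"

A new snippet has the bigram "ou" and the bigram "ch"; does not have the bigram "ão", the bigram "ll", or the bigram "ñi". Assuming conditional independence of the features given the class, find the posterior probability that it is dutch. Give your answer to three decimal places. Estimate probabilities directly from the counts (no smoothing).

0.911

english: (26/75) × (1/26) × (18/26) × (17/26) × (21/26) × (22/26) ≈ 0.00412486
dutch: (49/75) × (13/49) × (32/49) × (28/49) × (45/49) × (35/49) ≈ 0.0424313
P(dutch | x) = 0.0424313 / 0.04655616 ≈ 0.911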